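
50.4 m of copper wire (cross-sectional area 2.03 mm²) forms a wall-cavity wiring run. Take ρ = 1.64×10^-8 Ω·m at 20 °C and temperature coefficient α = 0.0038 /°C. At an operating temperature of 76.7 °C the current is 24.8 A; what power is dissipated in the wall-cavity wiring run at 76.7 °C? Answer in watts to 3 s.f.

304 W

A = 2.03 mm² = 2.030e-06 m²
R₍20₎ = ρL/A = (1.64×10^-8)(50.4)/(2.030e-06) = 0.4072 Ω
R₍76.7₎ = R₍20₎(1 + αΔT) = 0.4072 × (1 + 0.0038×56.7) = 0.4949 Ω
P = I²R = (24.8)² × 0.4949 = 304 W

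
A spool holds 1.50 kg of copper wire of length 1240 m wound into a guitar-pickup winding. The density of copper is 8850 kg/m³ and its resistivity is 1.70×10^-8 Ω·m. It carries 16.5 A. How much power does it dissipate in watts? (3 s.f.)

A = m/(density·L) = 1.5/(8850×1240) = 1.3669e-07 m²
R = ρL/A = (1.70×10^-8)(1240)/(1.3669e-07) = 154.2 Ω
P = I²R = (16.5)² × 154.2 = 42000 W

42000 W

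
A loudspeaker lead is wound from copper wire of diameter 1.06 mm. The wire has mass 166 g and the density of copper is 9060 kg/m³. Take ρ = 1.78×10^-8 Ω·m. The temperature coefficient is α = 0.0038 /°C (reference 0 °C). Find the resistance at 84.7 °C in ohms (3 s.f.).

0.554 Ω

A = π(d/2)² = π(5.3000e-04 m)² = 8.8247e-07 m²
L = m/(density·A) = 0.166/(9060×8.8247e-07) = 20.76 m
R = ρL/A = (1.78×10^-8)(20.76)/(8.8247e-07) = 0.4188 Ω
R(84.7 °C) = 0.4188 × (1 + 0.0038×84.7) = 0.554 Ω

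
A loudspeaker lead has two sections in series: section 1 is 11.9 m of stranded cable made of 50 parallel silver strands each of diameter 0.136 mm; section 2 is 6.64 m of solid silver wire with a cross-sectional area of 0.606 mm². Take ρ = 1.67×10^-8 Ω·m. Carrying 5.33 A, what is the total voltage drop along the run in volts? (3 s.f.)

2.43 V

Section 1: A_strand = π(6.8000e-05)² = 1.453e-08 m²; R₁ = ρL/(N·A_s) = (1.67×10^-8)(11.9)/(50×1.453e-08) = 0.2736 Ω
Section 2: A = 0.606 mm² = 6.060e-07 m²
R₂ = (1.67×10^-8)(6.64)/(6.060e-07) = 0.183 Ω
R = R₁ + R₂ = 0.4566 Ω
V = IR = 5.33 × 0.4566 = 2.43 V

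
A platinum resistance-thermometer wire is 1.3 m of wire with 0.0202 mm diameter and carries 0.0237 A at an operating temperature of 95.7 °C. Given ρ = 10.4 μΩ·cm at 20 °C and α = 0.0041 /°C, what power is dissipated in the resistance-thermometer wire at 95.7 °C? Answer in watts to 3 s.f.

0.311 W

ρ = 10.4 μΩ·cm = 1.04×10^-7 Ω·m
A = π(d/2)² = π(1.0100e-05 m)² = 3.205e-10 m²
R₍20₎ = ρL/A = (1.04×10^-7)(1.3)/(3.205e-10) = 421.9 Ω
R₍95.7₎ = R₍20₎(1 + αΔT) = 421.9 × (1 + 0.0041×75.7) = 552.8 Ω
P = I²R = (0.0237)² × 552.8 = 0.311 W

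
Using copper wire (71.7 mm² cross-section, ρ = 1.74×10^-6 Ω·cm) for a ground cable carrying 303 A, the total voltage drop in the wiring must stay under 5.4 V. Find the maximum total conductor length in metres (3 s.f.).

ρ = 1.74×10^-6 Ω·cm = 1.74×10^-8 Ω·m
A = 71.7 mm² = 7.170e-05 m²
L_max = V_max·A/(1·ρI) = (5.4)(7.170e-05)/(1.74×10^-8×303) = 73.4 m

73.4 m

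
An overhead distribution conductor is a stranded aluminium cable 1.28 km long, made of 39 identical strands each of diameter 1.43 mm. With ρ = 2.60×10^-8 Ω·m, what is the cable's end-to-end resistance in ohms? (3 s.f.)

0.531 Ω

A_strand = π(7.1500e-04 m)² = 1.606e-06 m²
R_strand = ρL/A = (2.60×10^-8)(1280)/(1.606e-06) = 20.72 Ω
R_total = R_strand/N = 20.72/39 = 0.531 Ω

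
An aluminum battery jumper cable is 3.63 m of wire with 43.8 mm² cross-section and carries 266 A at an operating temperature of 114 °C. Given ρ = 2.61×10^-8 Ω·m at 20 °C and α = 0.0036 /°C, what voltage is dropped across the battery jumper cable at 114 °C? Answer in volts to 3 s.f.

0.770 V

A = 43.8 mm² = 4.380e-05 m²
R₍20₎ = ρL/A = (2.61×10^-8)(3.63)/(4.380e-05) = 0.002163 Ω
R₍114₎ = R₍20₎(1 + αΔT) = 0.002163 × (1 + 0.0036×94) = 0.002895 Ω
V = IR = 266 × 0.002895 = 0.770 V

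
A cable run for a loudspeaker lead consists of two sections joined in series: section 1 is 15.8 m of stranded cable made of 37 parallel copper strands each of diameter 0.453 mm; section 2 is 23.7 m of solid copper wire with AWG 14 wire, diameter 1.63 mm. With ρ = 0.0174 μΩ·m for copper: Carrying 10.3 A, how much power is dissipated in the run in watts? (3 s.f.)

ρ = 0.0174 μΩ·m = 1.74×10^-8 Ω·m
Section 1: A_strand = π(2.2650e-04)² = 1.612e-07 m²; R₁ = ρL/(N·A_s) = (1.74×10^-8)(15.8)/(37×1.612e-07) = 0.0461 Ω
Section 2: A = π(1.63/2 mm)² = π(8.1500e-04 m)² = 2.087e-06 m²
R₂ = (1.74×10^-8)(23.7)/(2.087e-06) = 0.1976 Ω
R = R₁ + R₂ = 0.2437 Ω
P = I²R = (10.3)² × 0.2437 = 25.9 W

25.9 W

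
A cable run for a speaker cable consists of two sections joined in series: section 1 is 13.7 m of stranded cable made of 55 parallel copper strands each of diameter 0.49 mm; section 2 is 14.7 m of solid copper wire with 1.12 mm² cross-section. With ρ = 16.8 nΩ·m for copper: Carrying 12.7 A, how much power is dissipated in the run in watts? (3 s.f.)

ρ = 16.8 nΩ·m = 1.68×10^-8 Ω·m
Section 1: A_strand = π(2.4500e-04)² = 1.886e-07 m²; R₁ = ρL/(N·A_s) = (1.68×10^-8)(13.7)/(55×1.886e-07) = 0.02219 Ω
Section 2: A = 1.12 mm² = 1.120e-06 m²
R₂ = (1.68×10^-8)(14.7)/(1.120e-06) = 0.2205 Ω
R = R₁ + R₂ = 0.2427 Ω
P = I²R = (12.7)² × 0.2427 = 39.1 W

39.1 W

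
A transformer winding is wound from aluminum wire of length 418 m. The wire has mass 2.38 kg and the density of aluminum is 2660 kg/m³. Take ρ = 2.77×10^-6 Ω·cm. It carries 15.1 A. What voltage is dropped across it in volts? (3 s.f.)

ρ = 2.77×10^-6 Ω·cm = 2.77×10^-8 Ω·m
A = m/(density·L) = 2.38/(2660×418) = 2.1405e-06 m²
R = ρL/A = (2.77×10^-8)(418)/(2.1405e-06) = 5.409 Ω
V = IR = 15.1 × 5.409 = 81.7 V

81.7 V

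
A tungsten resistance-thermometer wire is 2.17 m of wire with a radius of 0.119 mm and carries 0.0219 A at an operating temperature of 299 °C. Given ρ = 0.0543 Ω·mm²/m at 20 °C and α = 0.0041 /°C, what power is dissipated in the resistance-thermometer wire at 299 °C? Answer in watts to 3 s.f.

0.00272 W

ρ = 0.0543 Ω·mm²/m = 5.43×10^-8 Ω·m
A = πr² = π(1.1900e-04 m)² = 4.449e-08 m²
R₍20₎ = ρL/A = (5.43×10^-8)(2.17)/(4.449e-08) = 2.649 Ω
R₍299₎ = R₍20₎(1 + αΔT) = 2.649 × (1 + 0.0041×279) = 5.678 Ω
P = I²R = (0.0219)² × 5.678 = 0.00272 W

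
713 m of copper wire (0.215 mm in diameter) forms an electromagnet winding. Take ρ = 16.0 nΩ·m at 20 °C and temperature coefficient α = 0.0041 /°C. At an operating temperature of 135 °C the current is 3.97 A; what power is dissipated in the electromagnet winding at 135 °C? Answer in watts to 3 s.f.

ρ = 16.0 nΩ·m = 1.60×10^-8 Ω·m
A = π(d/2)² = π(1.0750e-04 m)² = 3.631e-08 m²
R₍20₎ = ρL/A = (1.60×10^-8)(713)/(3.631e-08) = 314.2 Ω
R₍135₎ = R₍20₎(1 + αΔT) = 314.2 × (1 + 0.0041×115) = 462.4 Ω
P = I²R = (3.97)² × 462.4 = 7290 W

7290 W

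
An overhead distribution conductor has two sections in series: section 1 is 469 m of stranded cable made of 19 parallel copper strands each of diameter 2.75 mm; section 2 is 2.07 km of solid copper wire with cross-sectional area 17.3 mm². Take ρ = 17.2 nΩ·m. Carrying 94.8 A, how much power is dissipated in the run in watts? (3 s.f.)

ρ = 17.2 nΩ·m = 1.72×10^-8 Ω·m
Section 1: A_strand = π(1.3750e-03)² = 5.940e-06 m²; R₁ = ρL/(N·A_s) = (1.72×10^-8)(469)/(19×5.940e-06) = 0.07148 Ω
Section 2: A = 17.3 mm² = 1.730e-05 m²
R₂ = (1.72×10^-8)(2070)/(1.730e-05) = 2.058 Ω
R = R₁ + R₂ = 2.13 Ω
P = I²R = (94.8)² × 2.13 = 19100 W

19100 W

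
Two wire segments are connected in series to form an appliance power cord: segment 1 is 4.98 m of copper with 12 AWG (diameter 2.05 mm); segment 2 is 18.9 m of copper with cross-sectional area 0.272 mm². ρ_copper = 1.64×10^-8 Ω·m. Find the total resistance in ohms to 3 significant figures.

1.16 Ω

Segment 1: A = π(2.05/2 mm)² = π(1.0250e-03 m)² = 3.301e-06 m²
R₁ = ρL/A = (1.64×10^-8)(4.98)/(3.301e-06) = 0.02474 Ω
Segment 2: A = 0.272 mm² = 2.720e-07 m²
R₂ = (1.64×10^-8)(18.9)/(2.720e-07) = 1.14 Ω
R = R₁ + R₂ = 1.16 Ω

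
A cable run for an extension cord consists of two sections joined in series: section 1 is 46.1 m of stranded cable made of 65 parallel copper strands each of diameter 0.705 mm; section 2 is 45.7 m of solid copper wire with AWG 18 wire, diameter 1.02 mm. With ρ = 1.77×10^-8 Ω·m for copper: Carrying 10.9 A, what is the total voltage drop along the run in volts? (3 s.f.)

Section 1: A_strand = π(3.5250e-04)² = 3.904e-07 m²; R₁ = ρL/(N·A_s) = (1.77×10^-8)(46.1)/(65×3.904e-07) = 0.03216 Ω
Section 2: A = π(1.02/2 mm)² = π(5.1000e-04 m)² = 8.171e-07 m²
R₂ = (1.77×10^-8)(45.7)/(8.171e-07) = 0.9899 Ω
R = R₁ + R₂ = 1.022 Ω
V = IR = 10.9 × 1.022 = 11.1 V

11.1 V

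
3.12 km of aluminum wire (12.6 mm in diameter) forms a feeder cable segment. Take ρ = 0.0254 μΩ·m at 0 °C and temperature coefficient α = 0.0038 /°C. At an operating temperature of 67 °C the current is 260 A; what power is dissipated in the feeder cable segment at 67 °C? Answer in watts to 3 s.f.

ρ = 0.0254 μΩ·m = 2.54×10^-8 Ω·m
A = π(d/2)² = π(6.3000e-03 m)² = 1.247e-04 m²
R₍0₎ = ρL/A = (2.54×10^-8)(3120)/(1.247e-04) = 0.6356 Ω
R₍67₎ = R₍0₎(1 + αΔT) = 0.6356 × (1 + 0.0038×67) = 0.7974 Ω
P = I²R = (260)² × 0.7974 = 53900 W

53900 W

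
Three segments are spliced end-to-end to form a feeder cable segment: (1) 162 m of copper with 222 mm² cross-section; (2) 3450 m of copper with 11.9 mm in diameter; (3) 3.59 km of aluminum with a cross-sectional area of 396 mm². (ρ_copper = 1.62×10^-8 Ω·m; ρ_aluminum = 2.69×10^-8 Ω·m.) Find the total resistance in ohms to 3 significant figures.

0.758 Ω

Seg 1: A = 222 mm² = 2.220e-04 m²
R_1 = (1.62×10^-8)(162)/(2.220e-04) = 0.01182 Ω
Seg 2: A = π(d/2)² = π(5.9500e-03 m)² = 1.112e-04 m²
R_2 = (1.62×10^-8)(3450)/(1.112e-04) = 0.5025 Ω
Seg 3: A = 396 mm² = 3.960e-04 m²
R_3 = (2.69×10^-8)(3590)/(3.960e-04) = 0.2439 Ω
R_total = R_1 + R_2 + R_3 = 0.758 Ω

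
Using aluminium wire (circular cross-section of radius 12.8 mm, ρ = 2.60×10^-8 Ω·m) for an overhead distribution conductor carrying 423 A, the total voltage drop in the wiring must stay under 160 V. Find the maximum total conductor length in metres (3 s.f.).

A = πr² = π(1.2800e-02 m)² = 5.147e-04 m²
L_max = V_max·A/(1·ρI) = (160)(5.147e-04)/(2.60×10^-8×423) = 7490 m

7490 m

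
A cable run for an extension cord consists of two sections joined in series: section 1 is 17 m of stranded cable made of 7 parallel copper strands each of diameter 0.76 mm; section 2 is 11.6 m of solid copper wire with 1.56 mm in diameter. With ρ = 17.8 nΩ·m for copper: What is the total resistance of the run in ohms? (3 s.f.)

ρ = 17.8 nΩ·m = 1.78×10^-8 Ω·m
Section 1: A_strand = π(3.8000e-04)² = 4.536e-07 m²; R₁ = ρL/(N·A_s) = (1.78×10^-8)(17)/(7×4.536e-07) = 0.09529 Ω
Section 2: A = π(d/2)² = π(7.8000e-04 m)² = 1.911e-06 m²
R₂ = (1.78×10^-8)(11.6)/(1.911e-06) = 0.108 Ω
R = R₁ + R₂ = 0.203 Ω

0.203 Ω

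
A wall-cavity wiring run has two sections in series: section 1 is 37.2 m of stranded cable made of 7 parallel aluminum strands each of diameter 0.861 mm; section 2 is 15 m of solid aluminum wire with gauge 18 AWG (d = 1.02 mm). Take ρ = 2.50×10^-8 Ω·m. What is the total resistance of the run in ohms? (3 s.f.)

Section 1: A_strand = π(4.3050e-04)² = 5.822e-07 m²; R₁ = ρL/(N·A_s) = (2.50×10^-8)(37.2)/(7×5.822e-07) = 0.2282 Ω
Section 2: A = π(1.02/2 mm)² = π(5.1000e-04 m)² = 8.171e-07 m²
R₂ = (2.50×10^-8)(15)/(8.171e-07) = 0.4589 Ω
R = R₁ + R₂ = 0.687 Ω

0.687 Ω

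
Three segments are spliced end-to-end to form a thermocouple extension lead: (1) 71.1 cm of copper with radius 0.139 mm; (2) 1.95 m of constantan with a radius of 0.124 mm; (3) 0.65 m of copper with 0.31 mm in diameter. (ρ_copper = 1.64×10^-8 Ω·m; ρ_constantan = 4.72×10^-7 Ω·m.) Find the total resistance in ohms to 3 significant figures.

19.4 Ω

Seg 1: A = πr² = π(1.3900e-04 m)² = 6.070e-08 m²
R_1 = (1.64×10^-8)(0.711)/(6.070e-08) = 0.1921 Ω
Seg 2: A = πr² = π(1.2400e-04 m)² = 4.831e-08 m²
R_2 = (4.72×10^-7)(1.95)/(4.831e-08) = 19.05 Ω
Seg 3: A = π(d/2)² = π(1.5500e-04 m)² = 7.548e-08 m²
R_3 = (1.64×10^-8)(0.65)/(7.548e-08) = 0.1412 Ω
R_total = R_1 + R_2 + R_3 = 19.4 Ω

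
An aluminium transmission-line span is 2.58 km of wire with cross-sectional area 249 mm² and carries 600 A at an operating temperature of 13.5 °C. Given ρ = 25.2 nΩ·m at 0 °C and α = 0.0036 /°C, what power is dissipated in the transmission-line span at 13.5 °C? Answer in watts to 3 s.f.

ρ = 25.2 nΩ·m = 2.52×10^-8 Ω·m
A = 249 mm² = 2.490e-04 m²
R₍0₎ = ρL/A = (2.52×10^-8)(2580)/(2.490e-04) = 0.2611 Ω
R₍13.5₎ = R₍0₎(1 + αΔT) = 0.2611 × (1 + 0.0036×13.5) = 0.2738 Ω
P = I²R = (600)² × 0.2738 = 98600 W

98600 W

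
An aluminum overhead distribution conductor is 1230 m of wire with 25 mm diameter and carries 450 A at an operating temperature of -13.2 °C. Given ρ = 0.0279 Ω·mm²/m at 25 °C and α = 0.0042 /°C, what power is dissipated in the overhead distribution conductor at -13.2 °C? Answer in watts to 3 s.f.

ρ = 0.0279 Ω·mm²/m = 2.79×10^-8 Ω·m
A = π(d/2)² = π(1.2500e-02 m)² = 4.909e-04 m²
R₍25₎ = ρL/A = (2.79×10^-8)(1230)/(4.909e-04) = 0.06991 Ω
R₍-13.2₎ = R₍25₎(1 + αΔT) = 0.06991 × (1 + 0.0042×-38.2) = 0.05869 Ω
P = I²R = (450)² × 0.05869 = 11900 W

11900 W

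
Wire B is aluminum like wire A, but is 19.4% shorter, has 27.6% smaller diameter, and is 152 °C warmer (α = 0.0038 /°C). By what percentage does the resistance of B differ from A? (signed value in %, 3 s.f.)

R ∝ ρL/d² with ρ ∝ (1+αΔT), so R_B/R_A = (1 − 19.4/100) × (1 − 27.6/100)⁻² × (1 + 0.0038×152)
= 0.806 × 1.908 × 1.578 = 2.426
(R_B − R_A)/R_A = 2.426 − 1 = 143%

143%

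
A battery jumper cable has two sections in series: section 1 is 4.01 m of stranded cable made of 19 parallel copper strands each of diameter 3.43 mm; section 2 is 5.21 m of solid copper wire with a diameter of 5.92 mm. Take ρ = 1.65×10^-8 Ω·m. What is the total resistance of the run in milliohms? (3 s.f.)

Section 1: A_strand = π(1.7150e-03)² = 9.240e-06 m²; R₁ = ρL/(N·A_s) = (1.65×10^-8)(4.01)/(19×9.240e-06) = 3.769×10^-4 Ω
Section 2: A = π(d/2)² = π(2.9600e-03 m)² = 2.753e-05 m²
R₂ = (1.65×10^-8)(5.21)/(2.753e-05) = 0.003123 Ω
R = R₁ + R₂ = 3.50 mΩ

3.50 mΩ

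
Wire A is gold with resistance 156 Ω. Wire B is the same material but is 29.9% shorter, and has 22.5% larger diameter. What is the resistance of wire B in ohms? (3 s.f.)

72.9 Ω

R ∝ L/d², so R_B/R_A = (1 − 29.9/100) × (1 + 22.5/100)⁻²
= 0.701 × 0.6664 = 0.4671
R_B = 0.4671 × 156 = 72.9 Ω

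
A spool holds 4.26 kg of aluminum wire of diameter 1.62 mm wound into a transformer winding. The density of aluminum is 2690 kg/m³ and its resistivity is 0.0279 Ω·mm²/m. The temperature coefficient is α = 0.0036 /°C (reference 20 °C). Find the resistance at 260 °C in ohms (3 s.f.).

19.4 Ω

ρ = 0.0279 Ω·mm²/m = 2.79×10^-8 Ω·m
A = π(d/2)² = π(8.1000e-04 m)² = 2.0612e-06 m²
L = m/(density·A) = 4.26/(2690×2.0612e-06) = 768.3 m
R = ρL/A = (2.79×10^-8)(768.3)/(2.0612e-06) = 10.4 Ω
R(260 °C) = 10.4 × (1 + 0.0036×240) = 19.4 Ω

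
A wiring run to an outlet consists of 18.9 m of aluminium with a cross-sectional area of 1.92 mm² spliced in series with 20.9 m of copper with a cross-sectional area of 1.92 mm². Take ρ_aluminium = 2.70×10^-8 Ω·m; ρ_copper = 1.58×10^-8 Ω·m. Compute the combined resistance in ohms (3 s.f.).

Segment 1: A = 1.92 mm² = 1.920e-06 m²
R₁ = ρL/A = (2.70×10^-8)(18.9)/(1.920e-06) = 0.2658 Ω
R₂ = (1.58×10^-8)(20.9)/(1.920e-06) = 0.172 Ω
R = R₁ + R₂ = 0.438 Ω

0.438 Ω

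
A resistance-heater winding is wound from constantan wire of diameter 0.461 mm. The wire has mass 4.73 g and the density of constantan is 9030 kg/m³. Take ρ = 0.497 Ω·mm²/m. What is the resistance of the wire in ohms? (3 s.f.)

ρ = 0.497 Ω·mm²/m = 4.97×10^-7 Ω·m
A = π(d/2)² = π(2.3050e-04 m)² = 1.6691e-07 m²
L = m/(density·A) = 0.00473/(9030×1.6691e-07) = 3.138 m
R = ρL/A = (4.97×10^-7)(3.138)/(1.6691e-07) = 9.34 Ω

9.34 Ω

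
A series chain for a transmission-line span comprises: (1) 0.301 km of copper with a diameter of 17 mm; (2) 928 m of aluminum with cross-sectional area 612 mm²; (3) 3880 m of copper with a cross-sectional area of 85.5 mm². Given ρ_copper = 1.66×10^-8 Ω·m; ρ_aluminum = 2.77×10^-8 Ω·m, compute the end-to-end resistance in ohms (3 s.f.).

0.817 Ω

Seg 1: A = π(d/2)² = π(8.5000e-03 m)² = 2.270e-04 m²
R_1 = (1.66×10^-8)(301)/(2.270e-04) = 0.02201 Ω
Seg 2: A = 612 mm² = 6.120e-04 m²
R_2 = (2.77×10^-8)(928)/(6.120e-04) = 0.042 Ω
Seg 3: A = 85.5 mm² = 8.550e-05 m²
R_3 = (1.66×10^-8)(3880)/(8.550e-05) = 0.7533 Ω
R_total = R_1 + R_2 + R_3 = 0.817 Ω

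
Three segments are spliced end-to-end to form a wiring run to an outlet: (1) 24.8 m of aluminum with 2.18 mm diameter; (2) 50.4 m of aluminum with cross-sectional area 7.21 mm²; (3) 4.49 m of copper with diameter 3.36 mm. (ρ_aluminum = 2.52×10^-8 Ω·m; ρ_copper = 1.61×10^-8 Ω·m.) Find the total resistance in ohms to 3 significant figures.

0.352 Ω

Seg 1: A = π(d/2)² = π(1.0900e-03 m)² = 3.733e-06 m²
R_1 = (2.52×10^-8)(24.8)/(3.733e-06) = 0.1674 Ω
Seg 2: A = 7.21 mm² = 7.210e-06 m²
R_2 = (2.52×10^-8)(50.4)/(7.210e-06) = 0.1762 Ω
Seg 3: A = π(d/2)² = π(1.6800e-03 m)² = 8.867e-06 m²
R_3 = (1.61×10^-8)(4.49)/(8.867e-06) = 0.008153 Ω
R_total = R_1 + R_2 + R_3 = 0.352 Ω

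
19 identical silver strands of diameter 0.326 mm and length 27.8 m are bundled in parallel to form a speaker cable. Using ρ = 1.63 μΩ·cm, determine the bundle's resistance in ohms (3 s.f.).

ρ = 1.63 μΩ·cm = 1.63×10^-8 Ω·m
A_strand = π(1.6300e-04 m)² = 8.347e-08 m²
R_strand = ρL/A = (1.63×10^-8)(27.8)/(8.347e-08) = 5.429 Ω
R_total = R_strand/N = 5.429/19 = 0.286 Ω

0.286 Ω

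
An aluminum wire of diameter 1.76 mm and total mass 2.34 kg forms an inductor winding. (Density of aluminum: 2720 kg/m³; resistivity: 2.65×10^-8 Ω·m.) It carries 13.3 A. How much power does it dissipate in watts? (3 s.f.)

A = π(d/2)² = π(8.8000e-04 m)² = 2.4328e-06 m²
L = m/(density·A) = 2.34/(2720×2.4328e-06) = 353.6 m
R = ρL/A = (2.65×10^-8)(353.6)/(2.4328e-06) = 3.852 Ω
P = I²R = (13.3)² × 3.852 = 681 W

681 W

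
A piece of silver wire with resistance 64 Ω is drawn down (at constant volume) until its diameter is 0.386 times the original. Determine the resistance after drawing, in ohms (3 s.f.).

2880 Ω

Volume constant ⇒ L' = L/r² with r = 0.386. R' = ρL'/A' = ρ(L/r²)/(πr²d₀²/4) = R/r⁴.
R' = 45.05 × 64 = 2880 Ω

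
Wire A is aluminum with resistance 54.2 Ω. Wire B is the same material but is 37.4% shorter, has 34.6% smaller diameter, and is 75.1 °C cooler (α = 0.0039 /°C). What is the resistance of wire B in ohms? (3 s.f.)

R ∝ ρL/d² with ρ ∝ (1+αΔT), so R_B/R_A = (1 − 37.4/100) × (1 − 34.6/100)⁻² × (1 − 0.0039×75.1)
= 0.626 × 2.338 × 0.7071 = 1.035
R_B = 1.035 × 54.2 = 56.1 Ω

56.1 Ω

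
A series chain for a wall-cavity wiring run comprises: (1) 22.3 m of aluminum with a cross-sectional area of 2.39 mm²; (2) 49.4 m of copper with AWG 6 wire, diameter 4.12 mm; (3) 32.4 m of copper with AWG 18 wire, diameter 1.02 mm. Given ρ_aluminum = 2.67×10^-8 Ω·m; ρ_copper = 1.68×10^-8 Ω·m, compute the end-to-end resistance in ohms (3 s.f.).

0.978 Ω

Seg 1: A = 2.39 mm² = 2.390e-06 m²
R_1 = (2.67×10^-8)(22.3)/(2.390e-06) = 0.2491 Ω
Seg 2: A = π(4.12/2 mm)² = π(2.0600e-03 m)² = 1.333e-05 m²
R_2 = (1.68×10^-8)(49.4)/(1.333e-05) = 0.06225 Ω
Seg 3: A = π(1.02/2 mm)² = π(5.1000e-04 m)² = 8.171e-07 m²
R_3 = (1.68×10^-8)(32.4)/(8.171e-07) = 0.6661 Ω
R_total = R_1 + R_2 + R_3 = 0.978 Ω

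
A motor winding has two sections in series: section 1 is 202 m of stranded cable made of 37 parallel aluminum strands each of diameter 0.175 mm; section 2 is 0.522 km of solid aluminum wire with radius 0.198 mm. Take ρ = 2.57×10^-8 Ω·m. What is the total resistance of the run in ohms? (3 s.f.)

115 Ω

Section 1: A_strand = π(8.7500e-05)² = 2.405e-08 m²; R₁ = ρL/(N·A_s) = (2.57×10^-8)(202)/(37×2.405e-08) = 5.833 Ω
Section 2: A = πr² = π(1.9800e-04 m)² = 1.232e-07 m²
R₂ = (2.57×10^-8)(522)/(1.232e-07) = 108.9 Ω
R = R₁ + R₂ = 115 Ω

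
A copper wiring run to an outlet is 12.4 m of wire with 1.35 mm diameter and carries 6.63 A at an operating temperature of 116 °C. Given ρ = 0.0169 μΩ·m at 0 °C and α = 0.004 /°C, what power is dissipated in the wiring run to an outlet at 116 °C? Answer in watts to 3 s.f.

9.42 W

ρ = 0.0169 μΩ·m = 1.69×10^-8 Ω·m
A = π(d/2)² = π(6.7500e-04 m)² = 1.431e-06 m²
R₍0₎ = ρL/A = (1.69×10^-8)(12.4)/(1.431e-06) = 0.1464 Ω
R₍116₎ = R₍0₎(1 + αΔT) = 0.1464 × (1 + 0.004×116) = 0.2143 Ω
P = I²R = (6.63)² × 0.2143 = 9.42 W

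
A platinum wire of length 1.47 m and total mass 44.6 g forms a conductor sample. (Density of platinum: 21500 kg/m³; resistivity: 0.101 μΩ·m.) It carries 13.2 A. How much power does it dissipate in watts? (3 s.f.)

ρ = 0.101 μΩ·m = 1.01×10^-7 Ω·m
A = m/(density·L) = 0.0446/(21500×1.47) = 1.4112e-06 m²
R = ρL/A = (1.01×10^-7)(1.47)/(1.4112e-06) = 0.1052 Ω
P = I²R = (13.2)² × 0.1052 = 18.3 W

18.3 W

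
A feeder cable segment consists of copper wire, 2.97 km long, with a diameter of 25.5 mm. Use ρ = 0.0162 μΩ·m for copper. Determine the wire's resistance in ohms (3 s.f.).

ρ = 0.0162 μΩ·m = 1.62×10^-8 Ω·m
A = π(d/2)² = π(1.2750e-02 m)² = 5.107e-04 m²
R = ρL/A = (1.62×10^-8)(2970 m)/(5.107e-04 m²) = 0.0942 Ω

0.0942 Ω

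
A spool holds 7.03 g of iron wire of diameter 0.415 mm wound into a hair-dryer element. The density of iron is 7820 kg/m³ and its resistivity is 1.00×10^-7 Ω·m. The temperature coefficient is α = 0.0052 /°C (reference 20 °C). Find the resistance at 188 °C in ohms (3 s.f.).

A = π(d/2)² = π(2.0750e-04 m)² = 1.3527e-07 m²
L = m/(density·A) = 0.00703/(7820×1.3527e-07) = 6.646 m
R = ρL/A = (1.00×10^-7)(6.646)/(1.3527e-07) = 4.913 Ω
R(188 °C) = 4.913 × (1 + 0.0052×168) = 9.21 Ω

9.21 Ω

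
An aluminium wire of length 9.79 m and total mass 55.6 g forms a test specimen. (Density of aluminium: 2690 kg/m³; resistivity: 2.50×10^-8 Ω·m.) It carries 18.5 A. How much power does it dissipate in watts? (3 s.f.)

39.7 W

A = m/(density·L) = 0.0556/(2690×9.79) = 2.1113e-06 m²
R = ρL/A = (2.50×10^-8)(9.79)/(2.1113e-06) = 0.1159 Ω
P = I²R = (18.5)² × 0.1159 = 39.7 W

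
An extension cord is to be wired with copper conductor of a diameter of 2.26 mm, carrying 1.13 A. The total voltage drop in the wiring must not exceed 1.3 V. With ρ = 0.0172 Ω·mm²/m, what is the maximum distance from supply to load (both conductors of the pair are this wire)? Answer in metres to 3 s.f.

134 m

ρ = 0.0172 Ω·mm²/m = 1.72×10^-8 Ω·m
A = π(d/2)² = π(1.1300e-03 m)² = 4.011e-06 m²
L_max = V_max·A/(2·ρI) = (1.3)(4.011e-06)/(2×1.72×10^-8×1.13) = 134 m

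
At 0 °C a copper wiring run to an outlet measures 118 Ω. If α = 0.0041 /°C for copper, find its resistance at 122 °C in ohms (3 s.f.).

ΔT = 122 − 0 = 122 °C
R = R₀(1 + αΔT) = 118 × (1 + 0.0041×122) = 118 × 1.5 = 177 Ω

177 Ω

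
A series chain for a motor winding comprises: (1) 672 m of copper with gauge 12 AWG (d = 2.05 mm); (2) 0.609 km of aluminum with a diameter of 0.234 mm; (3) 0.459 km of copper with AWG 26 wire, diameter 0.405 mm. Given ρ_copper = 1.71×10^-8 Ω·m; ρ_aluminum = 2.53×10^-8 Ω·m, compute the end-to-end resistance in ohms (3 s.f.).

423 Ω

Seg 1: A = π(2.05/2 mm)² = π(1.0250e-03 m)² = 3.301e-06 m²
R_1 = (1.71×10^-8)(672)/(3.301e-06) = 3.482 Ω
Seg 2: A = π(d/2)² = π(1.1700e-04 m)² = 4.301e-08 m²
R_2 = (2.53×10^-8)(609)/(4.301e-08) = 358.3 Ω
Seg 3: A = π(0.405/2 mm)² = π(2.0250e-04 m)² = 1.288e-07 m²
R_3 = (1.71×10^-8)(459)/(1.288e-07) = 60.93 Ω
R_total = R_1 + R_2 + R_3 = 423 Ω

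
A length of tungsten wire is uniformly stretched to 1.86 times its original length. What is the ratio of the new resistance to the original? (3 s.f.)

Volume constant ⇒ A' = A/k with k = 1.86. R' = ρ(kL)/(A/k) = k²R.
Factor = 3.46

3.46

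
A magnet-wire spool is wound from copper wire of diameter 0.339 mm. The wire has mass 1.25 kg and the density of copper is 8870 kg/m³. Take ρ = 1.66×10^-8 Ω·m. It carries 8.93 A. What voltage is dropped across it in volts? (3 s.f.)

2560 V

A = π(d/2)² = π(1.6950e-04 m)² = 9.0259e-08 m²
L = m/(density·A) = 1.25/(8870×9.0259e-08) = 1561 m
R = ρL/A = (1.66×10^-8)(1561)/(9.0259e-08) = 287.2 Ω
V = IR = 8.93 × 287.2 = 2560 V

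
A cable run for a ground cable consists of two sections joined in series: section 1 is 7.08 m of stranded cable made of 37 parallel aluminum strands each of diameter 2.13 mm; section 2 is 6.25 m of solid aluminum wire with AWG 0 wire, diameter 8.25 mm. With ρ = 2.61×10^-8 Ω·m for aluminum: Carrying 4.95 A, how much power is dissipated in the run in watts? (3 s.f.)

0.109 W

Section 1: A_strand = π(1.0650e-03)² = 3.563e-06 m²; R₁ = ρL/(N·A_s) = (2.61×10^-8)(7.08)/(37×3.563e-06) = 0.001402 Ω
Section 2: A = π(8.25/2 mm)² = π(4.1250e-03 m)² = 5.346e-05 m²
R₂ = (2.61×10^-8)(6.25)/(5.346e-05) = 0.003052 Ω
R = R₁ + R₂ = 0.004453 Ω
P = I²R = (4.95)² × 0.004453 = 0.109 W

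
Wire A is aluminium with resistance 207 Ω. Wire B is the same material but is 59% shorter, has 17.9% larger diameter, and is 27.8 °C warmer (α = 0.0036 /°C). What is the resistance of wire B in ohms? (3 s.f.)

67.2 Ω

R ∝ ρL/d² with ρ ∝ (1+αΔT), so R_B/R_A = (1 − 59/100) × (1 + 17.9/100)⁻² × (1 + 0.0036×27.8)
= 0.41 × 0.7194 × 1.1 = 0.3245
R_B = 0.3245 × 207 = 67.2 Ω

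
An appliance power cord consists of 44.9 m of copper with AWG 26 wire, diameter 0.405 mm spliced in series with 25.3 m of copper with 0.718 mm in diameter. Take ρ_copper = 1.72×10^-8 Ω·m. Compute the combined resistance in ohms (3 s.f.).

7.07 Ω

Segment 1: A = π(0.405/2 mm)² = π(2.0250e-04 m)² = 1.288e-07 m²
R₁ = ρL/A = (1.72×10^-8)(44.9)/(1.288e-07) = 5.995 Ω
Segment 2: A = π(d/2)² = π(3.5900e-04 m)² = 4.049e-07 m²
R₂ = (1.72×10^-8)(25.3)/(4.049e-07) = 1.075 Ω
R = R₁ + R₂ = 7.07 Ω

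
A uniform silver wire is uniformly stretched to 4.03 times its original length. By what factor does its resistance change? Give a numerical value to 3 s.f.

16.2

Volume constant ⇒ A' = A/k with k = 4.03. R' = ρ(kL)/(A/k) = k²R.
Factor = 16.2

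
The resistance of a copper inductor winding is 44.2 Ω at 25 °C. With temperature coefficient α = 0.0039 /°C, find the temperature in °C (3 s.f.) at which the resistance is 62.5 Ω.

R = R₀(1 + α(T − T₀)) ⇒ T = T₀ + (R/R₀ − 1)/α
T = 25 + (62.5/44.2 − 1)/0.0039 = 25 + (0.414)/0.0039 = 131 °C

131 °C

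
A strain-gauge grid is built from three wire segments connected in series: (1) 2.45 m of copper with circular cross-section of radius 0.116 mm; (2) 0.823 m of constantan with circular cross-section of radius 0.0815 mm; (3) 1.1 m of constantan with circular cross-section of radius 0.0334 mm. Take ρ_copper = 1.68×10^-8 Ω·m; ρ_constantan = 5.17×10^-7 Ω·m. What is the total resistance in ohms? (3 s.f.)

184 Ω

Seg 1: A = πr² = π(1.1600e-04 m)² = 4.227e-08 m²
R_1 = (1.68×10^-8)(2.45)/(4.227e-08) = 0.9737 Ω
Seg 2: A = πr² = π(8.1500e-05 m)² = 2.087e-08 m²
R_2 = (5.17×10^-7)(0.823)/(2.087e-08) = 20.39 Ω
Seg 3: A = πr² = π(3.3400e-05 m)² = 3.505e-09 m²
R_3 = (5.17×10^-7)(1.1)/(3.505e-09) = 162.3 Ω
R_total = R_1 + R_2 + R_3 = 184 Ω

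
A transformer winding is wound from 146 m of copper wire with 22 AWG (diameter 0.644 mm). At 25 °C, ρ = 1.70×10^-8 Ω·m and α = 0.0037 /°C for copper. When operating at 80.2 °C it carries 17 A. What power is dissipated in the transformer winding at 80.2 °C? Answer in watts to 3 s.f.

2650 W

A = π(0.644/2 mm)² = π(3.2200e-04 m)² = 3.257e-07 m²
R₍25₎ = ρL/A = (1.70×10^-8)(146)/(3.257e-07) = 7.62 Ω
R₍80.2₎ = R₍25₎(1 + αΔT) = 7.62 × (1 + 0.0037×55.2) = 9.176 Ω
P = I²R = (17)² × 9.176 = 2650 W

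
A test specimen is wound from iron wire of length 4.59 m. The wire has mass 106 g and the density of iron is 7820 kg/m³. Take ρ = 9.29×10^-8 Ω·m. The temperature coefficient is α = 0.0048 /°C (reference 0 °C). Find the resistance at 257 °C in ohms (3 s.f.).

0.323 Ω

A = m/(density·L) = 0.106/(7820×4.59) = 2.9532e-06 m²
R = ρL/A = (9.29×10^-8)(4.59)/(2.9532e-06) = 0.1444 Ω
R(257 °C) = 0.1444 × (1 + 0.0048×257) = 0.323 Ω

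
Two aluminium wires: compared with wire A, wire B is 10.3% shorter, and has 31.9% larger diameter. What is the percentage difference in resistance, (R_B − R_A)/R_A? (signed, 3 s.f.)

R ∝ L/d², so R_B/R_A = (1 − 10.3/100) × (1 + 31.9/100)⁻²
= 0.897 × 0.5748 = 0.5156
(R_B − R_A)/R_A = 0.5156 − 1 = -48.4%

-48.4%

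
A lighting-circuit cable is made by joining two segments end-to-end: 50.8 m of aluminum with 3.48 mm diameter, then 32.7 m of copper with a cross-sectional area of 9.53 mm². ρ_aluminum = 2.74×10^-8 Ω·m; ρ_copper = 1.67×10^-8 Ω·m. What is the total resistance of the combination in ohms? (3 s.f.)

0.204 Ω

Segment 1: A = π(d/2)² = π(1.7400e-03 m)² = 9.511e-06 m²
R₁ = ρL/A = (2.74×10^-8)(50.8)/(9.511e-06) = 0.1463 Ω
Segment 2: A = 9.53 mm² = 9.530e-06 m²
R₂ = (1.67×10^-8)(32.7)/(9.530e-06) = 0.0573 Ω
R = R₁ + R₂ = 0.204 Ω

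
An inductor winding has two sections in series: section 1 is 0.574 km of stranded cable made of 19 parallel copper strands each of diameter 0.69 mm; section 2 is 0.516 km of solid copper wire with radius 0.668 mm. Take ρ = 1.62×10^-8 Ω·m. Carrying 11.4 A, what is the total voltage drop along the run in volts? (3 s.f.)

82.9 V

Section 1: A_strand = π(3.4500e-04)² = 3.739e-07 m²; R₁ = ρL/(N·A_s) = (1.62×10^-8)(574)/(19×3.739e-07) = 1.309 Ω
Section 2: A = πr² = π(6.6800e-04 m)² = 1.402e-06 m²
R₂ = (1.62×10^-8)(516)/(1.402e-06) = 5.963 Ω
R = R₁ + R₂ = 7.272 Ω
V = IR = 11.4 × 7.272 = 82.9 V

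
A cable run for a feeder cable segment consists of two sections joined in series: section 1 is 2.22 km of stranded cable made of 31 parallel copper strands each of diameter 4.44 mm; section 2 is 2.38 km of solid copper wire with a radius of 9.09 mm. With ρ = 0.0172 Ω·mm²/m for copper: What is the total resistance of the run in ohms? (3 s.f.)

0.237 Ω

ρ = 0.0172 Ω·mm²/m = 1.72×10^-8 Ω·m
Section 1: A_strand = π(2.2200e-03)² = 1.548e-05 m²; R₁ = ρL/(N·A_s) = (1.72×10^-8)(2220)/(31×1.548e-05) = 0.07955 Ω
Section 2: A = πr² = π(9.0900e-03 m)² = 2.596e-04 m²
R₂ = (1.72×10^-8)(2380)/(2.596e-04) = 0.1577 Ω
R = R₁ + R₂ = 0.237 Ω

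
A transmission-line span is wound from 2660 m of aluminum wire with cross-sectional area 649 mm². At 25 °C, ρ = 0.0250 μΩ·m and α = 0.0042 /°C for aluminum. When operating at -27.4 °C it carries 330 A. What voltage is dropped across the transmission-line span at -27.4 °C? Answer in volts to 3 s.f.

ρ = 0.0250 μΩ·m = 2.50×10^-8 Ω·m
A = 649 mm² = 6.490e-04 m²
R₍25₎ = ρL/A = (2.50×10^-8)(2660)/(6.490e-04) = 0.1025 Ω
R₍-27.4₎ = R₍25₎(1 + αΔT) = 0.1025 × (1 + 0.0042×-52.4) = 0.07991 Ω
V = IR = 330 × 0.07991 = 26.4 V

26.4 V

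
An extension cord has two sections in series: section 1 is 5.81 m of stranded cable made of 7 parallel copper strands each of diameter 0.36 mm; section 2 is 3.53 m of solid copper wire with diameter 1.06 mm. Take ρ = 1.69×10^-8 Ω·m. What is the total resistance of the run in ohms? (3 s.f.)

Section 1: A_strand = π(1.8000e-04)² = 1.018e-07 m²; R₁ = ρL/(N·A_s) = (1.69×10^-8)(5.81)/(7×1.018e-07) = 0.1378 Ω
Section 2: A = π(d/2)² = π(5.3000e-04 m)² = 8.825e-07 m²
R₂ = (1.69×10^-8)(3.53)/(8.825e-07) = 0.0676 Ω
R = R₁ + R₂ = 0.205 Ω

0.205 Ω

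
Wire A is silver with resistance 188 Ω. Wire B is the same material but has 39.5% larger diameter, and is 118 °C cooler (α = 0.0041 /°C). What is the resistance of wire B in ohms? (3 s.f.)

R ∝ ρL/d² with ρ ∝ (1+αΔT), so R_B/R_A = (1 + 39.5/100)⁻² × (1 − 0.0041×118)
= 0.5139 × 0.5162 = 0.2653
R_B = 0.2653 × 188 = 49.9 Ω

49.9 Ω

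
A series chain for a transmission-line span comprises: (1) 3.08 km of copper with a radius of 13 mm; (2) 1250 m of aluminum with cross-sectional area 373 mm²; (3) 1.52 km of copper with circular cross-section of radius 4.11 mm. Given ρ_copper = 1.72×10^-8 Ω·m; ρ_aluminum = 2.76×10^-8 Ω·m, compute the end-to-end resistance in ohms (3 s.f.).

Seg 1: A = πr² = π(1.3000e-02 m)² = 5.309e-04 m²
R_1 = (1.72×10^-8)(3080)/(5.309e-04) = 0.09978 Ω
Seg 2: A = 373 mm² = 3.730e-04 m²
R_2 = (2.76×10^-8)(1250)/(3.730e-04) = 0.09249 Ω
Seg 3: A = πr² = π(4.1100e-03 m)² = 5.307e-05 m²
R_3 = (1.72×10^-8)(1520)/(5.307e-05) = 0.4927 Ω
R_total = R_1 + R_2 + R_3 = 0.685 Ω

0.685 Ω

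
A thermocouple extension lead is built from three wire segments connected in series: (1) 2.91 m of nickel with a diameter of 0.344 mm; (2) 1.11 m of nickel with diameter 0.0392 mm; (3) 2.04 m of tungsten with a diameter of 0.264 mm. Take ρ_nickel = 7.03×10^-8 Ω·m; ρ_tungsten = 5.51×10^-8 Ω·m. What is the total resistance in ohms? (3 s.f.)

Seg 1: A = π(d/2)² = π(1.7200e-04 m)² = 9.294e-08 m²
R_1 = (7.03×10^-8)(2.91)/(9.294e-08) = 2.201 Ω
Seg 2: A = π(d/2)² = π(1.9600e-05 m)² = 1.207e-09 m²
R_2 = (7.03×10^-8)(1.11)/(1.207e-09) = 64.66 Ω
Seg 3: A = π(d/2)² = π(1.3200e-04 m)² = 5.474e-08 m²
R_3 = (5.51×10^-8)(2.04)/(5.474e-08) = 2.053 Ω
R_total = R_1 + R_2 + R_3 = 68.9 Ω

68.9 Ω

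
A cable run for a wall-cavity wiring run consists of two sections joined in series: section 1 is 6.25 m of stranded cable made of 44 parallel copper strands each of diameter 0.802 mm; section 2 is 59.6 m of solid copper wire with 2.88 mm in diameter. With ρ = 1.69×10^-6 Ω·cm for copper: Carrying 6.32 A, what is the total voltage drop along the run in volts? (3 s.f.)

1.01 V

ρ = 1.69×10^-6 Ω·cm = 1.69×10^-8 Ω·m
Section 1: A_strand = π(4.0100e-04)² = 5.052e-07 m²; R₁ = ρL/(N·A_s) = (1.69×10^-8)(6.25)/(44×5.052e-07) = 0.004752 Ω
Section 2: A = π(d/2)² = π(1.4400e-03 m)² = 6.514e-06 m²
R₂ = (1.69×10^-8)(59.6)/(6.514e-06) = 0.1546 Ω
R = R₁ + R₂ = 0.1594 Ω
V = IR = 6.32 × 0.1594 = 1.01 V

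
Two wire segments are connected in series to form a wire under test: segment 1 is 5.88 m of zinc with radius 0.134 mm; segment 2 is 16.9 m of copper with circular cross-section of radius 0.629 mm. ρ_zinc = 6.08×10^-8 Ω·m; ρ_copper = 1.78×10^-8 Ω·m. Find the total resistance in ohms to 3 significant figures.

6.58 Ω

Segment 1: A = πr² = π(1.3400e-04 m)² = 5.641e-08 m²
R₁ = ρL/A = (6.08×10^-8)(5.88)/(5.641e-08) = 6.338 Ω
Segment 2: A = πr² = π(6.2900e-04 m)² = 1.243e-06 m²
R₂ = (1.78×10^-8)(16.9)/(1.243e-06) = 0.242 Ω
R = R₁ + R₂ = 6.58 Ω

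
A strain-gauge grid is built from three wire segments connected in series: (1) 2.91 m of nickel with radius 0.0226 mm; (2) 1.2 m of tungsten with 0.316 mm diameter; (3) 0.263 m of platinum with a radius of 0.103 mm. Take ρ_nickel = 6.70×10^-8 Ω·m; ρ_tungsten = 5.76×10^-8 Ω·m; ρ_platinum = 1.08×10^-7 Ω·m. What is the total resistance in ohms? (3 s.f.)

Seg 1: A = πr² = π(2.2600e-05 m)² = 1.605e-09 m²
R_1 = (6.70×10^-8)(2.91)/(1.605e-09) = 121.5 Ω
Seg 2: A = π(d/2)² = π(1.5800e-04 m)² = 7.843e-08 m²
R_2 = (5.76×10^-8)(1.2)/(7.843e-08) = 0.8813 Ω
Seg 3: A = πr² = π(1.0300e-04 m)² = 3.333e-08 m²
R_3 = (1.08×10^-7)(0.263)/(3.333e-08) = 0.8522 Ω
R_total = R_1 + R_2 + R_3 = 123 Ω

123 Ω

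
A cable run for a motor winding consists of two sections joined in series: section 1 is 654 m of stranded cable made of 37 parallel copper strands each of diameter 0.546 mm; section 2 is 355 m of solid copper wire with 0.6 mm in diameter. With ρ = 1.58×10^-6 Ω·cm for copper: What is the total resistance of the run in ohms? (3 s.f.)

21.0 Ω

ρ = 1.58×10^-6 Ω·cm = 1.58×10^-8 Ω·m
Section 1: A_strand = π(2.7300e-04)² = 2.341e-07 m²; R₁ = ρL/(N·A_s) = (1.58×10^-8)(654)/(37×2.341e-07) = 1.193 Ω
Section 2: A = π(d/2)² = π(3.0000e-04 m)² = 2.827e-07 m²
R₂ = (1.58×10^-8)(355)/(2.827e-07) = 19.84 Ω
R = R₁ + R₂ = 21.0 Ω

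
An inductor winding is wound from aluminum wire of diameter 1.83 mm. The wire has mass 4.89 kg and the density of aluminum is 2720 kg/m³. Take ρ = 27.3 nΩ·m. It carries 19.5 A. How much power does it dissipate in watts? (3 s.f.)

2700 W

ρ = 27.3 nΩ·m = 2.73×10^-8 Ω·m
A = π(d/2)² = π(9.1500e-04 m)² = 2.6302e-06 m²
L = m/(density·A) = 4.89/(2720×2.6302e-06) = 683.5 m
R = ρL/A = (2.73×10^-8)(683.5)/(2.6302e-06) = 7.094 Ω
P = I²R = (19.5)² × 7.094 = 2700 W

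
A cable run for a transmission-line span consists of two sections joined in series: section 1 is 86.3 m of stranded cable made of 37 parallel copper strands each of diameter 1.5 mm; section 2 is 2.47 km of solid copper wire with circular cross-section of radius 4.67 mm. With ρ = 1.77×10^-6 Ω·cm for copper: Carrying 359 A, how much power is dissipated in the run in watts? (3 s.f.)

ρ = 1.77×10^-6 Ω·cm = 1.77×10^-8 Ω·m
Section 1: A_strand = π(7.5000e-04)² = 1.767e-06 m²; R₁ = ρL/(N·A_s) = (1.77×10^-8)(86.3)/(37×1.767e-06) = 0.02336 Ω
Section 2: A = πr² = π(4.6700e-03 m)² = 6.851e-05 m²
R₂ = (1.77×10^-8)(2470)/(6.851e-05) = 0.6381 Ω
R = R₁ + R₂ = 0.6615 Ω
P = I²R = (359)² × 0.6615 = 85200 W

85200 W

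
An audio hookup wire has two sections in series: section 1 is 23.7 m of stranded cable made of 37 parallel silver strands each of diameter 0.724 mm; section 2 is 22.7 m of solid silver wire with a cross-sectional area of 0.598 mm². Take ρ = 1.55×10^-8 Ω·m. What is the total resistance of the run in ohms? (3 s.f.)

Section 1: A_strand = π(3.6200e-04)² = 4.117e-07 m²; R₁ = ρL/(N·A_s) = (1.55×10^-8)(23.7)/(37×4.117e-07) = 0.02412 Ω
Section 2: A = 0.598 mm² = 5.980e-07 m²
R₂ = (1.55×10^-8)(22.7)/(5.980e-07) = 0.5884 Ω
R = R₁ + R₂ = 0.612 Ω

0.612 Ω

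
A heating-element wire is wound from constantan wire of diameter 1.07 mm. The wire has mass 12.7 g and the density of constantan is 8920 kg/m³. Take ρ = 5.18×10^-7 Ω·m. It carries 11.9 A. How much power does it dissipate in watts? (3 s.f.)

A = π(d/2)² = π(5.3500e-04 m)² = 8.9920e-07 m²
L = m/(density·A) = 0.0127/(8920×8.9920e-07) = 1.583 m
R = ρL/A = (5.18×10^-7)(1.583)/(8.9920e-07) = 0.9121 Ω
P = I²R = (11.9)² × 0.9121 = 129 W

129 W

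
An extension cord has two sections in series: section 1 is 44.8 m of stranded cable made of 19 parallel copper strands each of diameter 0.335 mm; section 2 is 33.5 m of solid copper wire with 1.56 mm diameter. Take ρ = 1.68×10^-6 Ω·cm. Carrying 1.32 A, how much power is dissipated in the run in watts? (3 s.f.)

ρ = 1.68×10^-6 Ω·cm = 1.68×10^-8 Ω·m
Section 1: A_strand = π(1.6750e-04)² = 8.814e-08 m²; R₁ = ρL/(N·A_s) = (1.68×10^-8)(44.8)/(19×8.814e-08) = 0.4494 Ω
Section 2: A = π(d/2)² = π(7.8000e-04 m)² = 1.911e-06 m²
R₂ = (1.68×10^-8)(33.5)/(1.911e-06) = 0.2945 Ω
R = R₁ + R₂ = 0.7439 Ω
P = I²R = (1.32)² × 0.7439 = 1.30 W

1.30 W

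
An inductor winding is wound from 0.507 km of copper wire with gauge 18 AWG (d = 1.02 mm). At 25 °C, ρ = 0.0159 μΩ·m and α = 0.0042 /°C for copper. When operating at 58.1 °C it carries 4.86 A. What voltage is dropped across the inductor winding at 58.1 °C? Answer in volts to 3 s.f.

54.6 V

ρ = 0.0159 μΩ·m = 1.59×10^-8 Ω·m
A = π(1.02/2 mm)² = π(5.1000e-04 m)² = 8.171e-07 m²
R₍25₎ = ρL/A = (1.59×10^-8)(507)/(8.171e-07) = 9.865 Ω
R₍58.1₎ = R₍25₎(1 + αΔT) = 9.865 × (1 + 0.0042×33.1) = 11.24 Ω
V = IR = 4.86 × 11.24 = 54.6 V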